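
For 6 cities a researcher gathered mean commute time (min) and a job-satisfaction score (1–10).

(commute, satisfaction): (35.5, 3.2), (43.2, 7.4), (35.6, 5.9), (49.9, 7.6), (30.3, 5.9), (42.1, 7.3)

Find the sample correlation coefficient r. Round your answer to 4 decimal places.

n = 6, Σx = 236.6, Σy = 37.3, Σx² = 9574.36, Σy² = 245.67, Σxy = 1508.66
nΣxy − ΣxΣy = 9051.96 − 8825.18 = 226.78
nΣx² − (Σx)² = 57446.16 − 55979.56 = 1466.6; nΣy² − (Σy)² = 1474.02 − 1391.29 = 82.73
r = 226.78 / √(1466.6 × 82.73) = 226.78 / 348.3272 ≈ 0.6511

0.6511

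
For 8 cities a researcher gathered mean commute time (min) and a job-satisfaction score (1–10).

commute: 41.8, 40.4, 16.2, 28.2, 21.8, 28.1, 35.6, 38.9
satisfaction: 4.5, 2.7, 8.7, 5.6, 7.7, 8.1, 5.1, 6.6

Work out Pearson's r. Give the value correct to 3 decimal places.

-0.811

n = 8, Σx = 251, Σy = 49, Σx² = 8482.5, Σy² = 329.06, Σxy = 1429.81
nΣxy − ΣxΣy = 11438.48 − 12299 = -860.52
nΣx² − (Σx)² = 67860 − 63001 = 4859; nΣy² − (Σy)² = 2632.48 − 2401 = 231.48
r = -860.52 / √(4859 × 231.48) = -860.52 / 1060.5477 ≈ -0.811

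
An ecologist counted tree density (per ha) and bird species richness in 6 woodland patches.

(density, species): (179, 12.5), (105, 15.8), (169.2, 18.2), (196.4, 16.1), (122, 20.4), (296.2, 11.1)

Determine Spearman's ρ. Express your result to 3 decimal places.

-0.543

Rank density: 4, 1, 3, 5, 2, 6
Rank species: 2, 3, 5, 4, 6, 1
d = rank(density) − rank(species): 2, -2, -2, 1, -4, 5; Σd² = 54
ρ = 1 − 6Σd² / [n(n²−1)] = 1 − 6×54 / (6×35) = 1 − 324/210 ≈ -0.543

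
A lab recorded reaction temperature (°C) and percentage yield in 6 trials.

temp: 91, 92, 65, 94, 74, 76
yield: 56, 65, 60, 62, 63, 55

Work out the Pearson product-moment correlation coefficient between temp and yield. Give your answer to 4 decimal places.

0.1855

n = 6, Σx = 492, Σy = 361, Σx² = 41058, Σy² = 21799, Σxy = 29646
nΣxy − ΣxΣy = 177876 − 177612 = 264
nΣx² − (Σx)² = 246348 − 242064 = 4284; nΣy² − (Σy)² = 130794 − 130321 = 473
r = 264 / √(4284 × 473) = 264 / 1423.4929 ≈ 0.1855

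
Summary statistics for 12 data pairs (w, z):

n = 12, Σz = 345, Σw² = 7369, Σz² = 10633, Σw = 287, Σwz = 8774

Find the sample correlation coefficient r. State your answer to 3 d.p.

0.870

r = (nΣwz − ΣwΣz) / √[(nΣw² − (Σw)²)(nΣz² − (Σz)²)]
Numerator: 12×8774 − 287×345 = 6273
Denominator: √[(88428 − 82369)(127596 − 119025)] = √[6059 × 8571] = 7206.3645
r = 6273 / 7206.3645 ≈ 0.870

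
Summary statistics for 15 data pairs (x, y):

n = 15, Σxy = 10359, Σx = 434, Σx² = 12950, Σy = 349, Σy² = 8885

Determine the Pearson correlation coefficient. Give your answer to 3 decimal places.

0.477

r = (nΣxy − ΣxΣy) / √[(nΣx² − (Σx)²)(nΣy² − (Σy)²)]
Numerator: 15×10359 − 434×349 = 3919
Denominator: √[(194250 − 188356)(133275 − 121801)] = √[5894 × 11474] = 8223.6097
r = 3919 / 8223.6097 ≈ 0.477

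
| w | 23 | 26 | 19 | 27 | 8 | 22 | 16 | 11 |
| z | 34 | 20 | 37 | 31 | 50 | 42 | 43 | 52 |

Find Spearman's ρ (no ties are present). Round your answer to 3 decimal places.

-0.929

Rank w: 6, 7, 4, 8, 1, 5, 3, 2
Rank z: 3, 1, 4, 2, 7, 5, 6, 8
d = rank(w) − rank(z): 3, 6, 0, 6, -6, 0, -3, -6; Σd² = 162
ρ = 1 − 6Σd² / [n(n²−1)] = 1 − 6×162 / (8×63) = 1 − 972/504 ≈ -0.929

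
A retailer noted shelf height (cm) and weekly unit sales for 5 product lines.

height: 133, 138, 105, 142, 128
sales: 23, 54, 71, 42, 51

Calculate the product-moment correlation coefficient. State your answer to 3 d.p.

n = 5, Σx = 646, Σy = 241, Σx² = 84306, Σy² = 12851, Σxy = 30458
nΣxy − ΣxΣy = 152290 − 155686 = -3396
nΣx² − (Σx)² = 421530 − 417316 = 4214; nΣy² − (Σy)² = 64255 − 58081 = 6174
r = -3396 / √(4214 × 6174) = -3396 / 5100.7094 ≈ -0.666

-0.666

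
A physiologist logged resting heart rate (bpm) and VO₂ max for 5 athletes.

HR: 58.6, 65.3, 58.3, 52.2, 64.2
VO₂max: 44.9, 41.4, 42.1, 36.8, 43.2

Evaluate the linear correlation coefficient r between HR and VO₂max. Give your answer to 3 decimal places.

0.591

n = 5, Σx = 298.6, Σy = 208.4, Σx² = 17943.42, Σy² = 8722.86, Σxy = 12483.39
nΣxy − ΣxΣy = 62416.95 − 62228.24 = 188.71
nΣx² − (Σx)² = 89717.1 − 89161.96 = 555.14; nΣy² − (Σy)² = 43614.3 − 43430.56 = 183.74
r = 188.71 / √(555.14 × 183.74) = 188.71 / 319.3766 ≈ 0.591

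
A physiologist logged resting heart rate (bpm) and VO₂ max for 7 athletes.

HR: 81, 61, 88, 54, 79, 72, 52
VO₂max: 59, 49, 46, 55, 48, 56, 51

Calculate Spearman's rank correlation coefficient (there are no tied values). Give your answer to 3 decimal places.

Rank HR: 6, 3, 7, 2, 5, 4, 1
Rank VO₂max: 7, 3, 1, 5, 2, 6, 4
d = rank(HR) − rank(VO₂max): -1, 0, 6, -3, 3, -2, -3; Σd² = 68
ρ = 1 − 6Σd² / [n(n²−1)] = 1 − 6×68 / (7×48) = 1 − 408/336 ≈ -0.214

-0.214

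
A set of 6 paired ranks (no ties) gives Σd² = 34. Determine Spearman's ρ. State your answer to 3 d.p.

0.029

ρ = 1 − 6Σd² / [n(n²−1)] = 1 − 6×34 / (6×35)
  = 1 − 204/210 = 1 − 0.9714 ≈ 0.029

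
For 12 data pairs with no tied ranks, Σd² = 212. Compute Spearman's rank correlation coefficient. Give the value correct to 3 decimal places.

0.259

ρ = 1 − 6Σd² / [n(n²−1)] = 1 − 6×212 / (12×143)
  = 1 − 1272/1716 = 1 − 0.7413 ≈ 0.259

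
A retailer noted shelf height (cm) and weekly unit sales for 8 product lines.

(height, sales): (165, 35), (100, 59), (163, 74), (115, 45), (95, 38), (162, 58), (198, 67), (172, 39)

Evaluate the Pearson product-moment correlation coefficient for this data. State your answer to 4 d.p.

n = 8, Σx = 1170, Σy = 415, Σx² = 181076, Σy² = 23025, Σxy = 61892
nΣxy − ΣxΣy = 495136 − 485550 = 9586
nΣx² − (Σx)² = 1448608 − 1368900 = 79708; nΣy² − (Σy)² = 184200 − 172225 = 11975
r = 9586 / √(79708 × 11975) = 9586 / 30895.0368 ≈ 0.3103

0.3103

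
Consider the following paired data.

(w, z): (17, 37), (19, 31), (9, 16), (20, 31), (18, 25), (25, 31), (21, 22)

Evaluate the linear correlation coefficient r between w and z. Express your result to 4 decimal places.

0.5447

n = 7, Σw = 129, Σz = 193, Σw² = 2521, Σz² = 5617, Σwz = 3669
nΣwz − ΣwΣz = 25683 − 24897 = 786
nΣw² − (Σw)² = 17647 − 16641 = 1006; nΣz² − (Σz)² = 39319 − 37249 = 2070
r = 786 / √(1006 × 2070) = 786 / 1443.0593 ≈ 0.5447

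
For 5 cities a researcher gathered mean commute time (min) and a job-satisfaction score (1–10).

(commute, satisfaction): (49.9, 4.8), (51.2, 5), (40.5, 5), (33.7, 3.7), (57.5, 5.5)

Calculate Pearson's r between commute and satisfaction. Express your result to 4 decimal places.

n = 5, Σx = 232.8, Σy = 24, Σx² = 11193.64, Σy² = 116.98, Σxy = 1138.96
nΣxy − ΣxΣy = 5694.8 − 5587.2 = 107.6
nΣx² − (Σx)² = 55968.2 − 54195.84 = 1772.36; nΣy² − (Σy)² = 584.9 − 576 = 8.9
r = 107.6 / √(1772.36 × 8.9) = 107.6 / 125.5946 ≈ 0.8567

0.8567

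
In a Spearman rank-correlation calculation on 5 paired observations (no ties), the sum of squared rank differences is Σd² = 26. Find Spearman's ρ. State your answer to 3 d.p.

ρ = 1 − 6Σd² / [n(n²−1)] = 1 − 6×26 / (5×24)
  = 1 − 156/120 = 1 − 1.3000 ≈ -0.300

-0.300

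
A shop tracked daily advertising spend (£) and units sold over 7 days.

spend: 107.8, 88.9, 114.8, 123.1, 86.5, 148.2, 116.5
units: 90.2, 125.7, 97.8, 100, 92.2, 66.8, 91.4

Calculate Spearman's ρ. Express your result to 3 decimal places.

-0.357

Rank spend: 3, 2, 4, 6, 1, 7, 5
Rank units: 2, 7, 5, 6, 4, 1, 3
d = rank(spend) − rank(units): 1, -5, -1, 0, -3, 6, 2; Σd² = 76
ρ = 1 − 6Σd² / [n(n²−1)] = 1 − 6×76 / (7×48) = 1 − 456/336 ≈ -0.357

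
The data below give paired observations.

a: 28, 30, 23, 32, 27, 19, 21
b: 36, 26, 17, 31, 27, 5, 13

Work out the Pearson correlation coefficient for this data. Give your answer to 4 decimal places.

0.8954

n = 7, Σa = 180, Σb = 155, Σa² = 4768, Σb² = 4145, Σab = 4268
nΣab − ΣaΣb = 29876 − 27900 = 1976
nΣa² − (Σa)² = 33376 − 32400 = 976; nΣb² − (Σb)² = 29015 − 24025 = 4990
r = 1976 / √(976 × 4990) = 1976 / 2206.8620 ≈ 0.8954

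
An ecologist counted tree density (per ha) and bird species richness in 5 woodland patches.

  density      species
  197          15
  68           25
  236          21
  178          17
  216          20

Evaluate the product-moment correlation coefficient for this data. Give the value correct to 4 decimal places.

-0.5787

n = 5, Σx = 895, Σy = 98, Σx² = 177469, Σy² = 1980, Σxy = 16957
nΣxy − ΣxΣy = 84785 − 87710 = -2925
nΣx² − (Σx)² = 887345 − 801025 = 86320; nΣy² − (Σy)² = 9900 − 9604 = 296
r = -2925 / √(86320 × 296) = -2925 / 5054.7720 ≈ -0.5787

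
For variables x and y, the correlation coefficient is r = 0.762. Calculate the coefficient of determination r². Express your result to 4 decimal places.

0.5806

r² = (0.762)² = 0.5806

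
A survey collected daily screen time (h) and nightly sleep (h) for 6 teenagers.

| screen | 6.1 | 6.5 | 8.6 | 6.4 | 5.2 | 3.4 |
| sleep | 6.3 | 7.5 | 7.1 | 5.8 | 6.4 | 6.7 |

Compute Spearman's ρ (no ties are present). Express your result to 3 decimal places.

Rank screen: 3, 5, 6, 4, 2, 1
Rank sleep: 2, 6, 5, 1, 3, 4
d = rank(screen) − rank(sleep): 1, -1, 1, 3, -1, -3; Σd² = 22
ρ = 1 − 6Σd² / [n(n²−1)] = 1 − 6×22 / (6×35) = 1 − 132/210 ≈ 0.371

0.371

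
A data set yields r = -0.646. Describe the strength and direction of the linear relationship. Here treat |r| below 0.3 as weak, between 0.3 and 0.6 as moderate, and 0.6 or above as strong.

strong negative

r = -0.646 < 0 so the relationship is negative.
|r| = 0.646, which falls in the strong range.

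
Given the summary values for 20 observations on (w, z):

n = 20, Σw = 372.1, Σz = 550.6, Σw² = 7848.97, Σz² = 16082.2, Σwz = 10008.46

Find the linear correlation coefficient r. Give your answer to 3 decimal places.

r = (nΣwz − ΣwΣz) / √[(nΣw² − (Σw)²)(nΣz² − (Σz)²)]
Numerator: 20×10008.46 − 372.1×550.6 = -4709.06
Denominator: √[(156979.4 − 138458.41)(321644 − 303160.36)] = √[18520.99 × 18483.64] = 18502.3056
r = -4709.06 / 18502.3056 ≈ -0.255

-0.255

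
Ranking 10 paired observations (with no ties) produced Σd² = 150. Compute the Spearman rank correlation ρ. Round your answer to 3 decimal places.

ρ = 1 − 6Σd² / [n(n²−1)] = 1 − 6×150 / (10×99)
  = 1 − 900/990 = 1 − 0.9091 ≈ 0.091

0.091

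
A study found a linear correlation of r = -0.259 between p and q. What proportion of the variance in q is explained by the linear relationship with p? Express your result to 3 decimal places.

0.067

r² = (-0.259)² = 0.067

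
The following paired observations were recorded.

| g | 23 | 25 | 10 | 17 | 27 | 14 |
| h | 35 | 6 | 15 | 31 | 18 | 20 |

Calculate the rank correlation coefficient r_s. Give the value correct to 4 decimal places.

-0.0857

Rank g: 4, 5, 1, 3, 6, 2
Rank h: 6, 1, 2, 5, 3, 4
d = rank(g) − rank(h): -2, 4, -1, -2, 3, -2; Σd² = 38
ρ = 1 − 6Σd² / [n(n²−1)] = 1 − 6×38 / (6×35) = 1 − 228/210 ≈ -0.0857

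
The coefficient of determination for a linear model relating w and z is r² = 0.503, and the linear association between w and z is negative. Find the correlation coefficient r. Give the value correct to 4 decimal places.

-0.7092

|r| = √0.503 = 0.7092
The association is negative, so r = −0.7092.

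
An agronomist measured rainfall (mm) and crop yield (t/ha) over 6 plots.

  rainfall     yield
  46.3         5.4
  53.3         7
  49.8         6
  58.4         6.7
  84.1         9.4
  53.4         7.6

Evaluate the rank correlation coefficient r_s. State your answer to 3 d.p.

0.829

Rank rainfall: 1, 3, 2, 5, 6, 4
Rank yield: 1, 4, 2, 3, 6, 5
d = rank(rainfall) − rank(yield): 0, -1, 0, 2, 0, -1; Σd² = 6
ρ = 1 − 6Σd² / [n(n²−1)] = 1 − 6×6 / (6×35) = 1 − 36/210 ≈ 0.829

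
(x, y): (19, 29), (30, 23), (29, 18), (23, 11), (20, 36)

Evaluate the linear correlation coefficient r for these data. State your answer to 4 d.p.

-0.4871

n = 5, Σx = 121, Σy = 117, Σx² = 3031, Σy² = 3111, Σxy = 2736
nΣxy − ΣxΣy = 13680 − 14157 = -477
nΣx² − (Σx)² = 15155 − 14641 = 514; nΣy² − (Σy)² = 15555 − 13689 = 1866
r = -477 / √(514 × 1866) = -477 / 979.3488 ≈ -0.4871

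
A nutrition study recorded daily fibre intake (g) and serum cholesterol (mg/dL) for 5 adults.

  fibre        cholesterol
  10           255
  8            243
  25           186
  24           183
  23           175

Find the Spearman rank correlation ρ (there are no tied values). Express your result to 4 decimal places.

Rank fibre: 2, 1, 5, 4, 3
Rank cholesterol: 5, 4, 3, 2, 1
d = rank(fibre) − rank(cholesterol): -3, -3, 2, 2, 2; Σd² = 30
ρ = 1 − 6Σd² / [n(n²−1)] = 1 − 6×30 / (5×24) = 1 − 180/120 ≈ -0.5000

-0.5000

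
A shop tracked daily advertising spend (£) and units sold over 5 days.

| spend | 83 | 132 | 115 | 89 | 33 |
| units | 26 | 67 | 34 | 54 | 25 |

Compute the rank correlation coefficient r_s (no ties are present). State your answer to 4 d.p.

Rank spend: 2, 5, 4, 3, 1
Rank units: 2, 5, 3, 4, 1
d = rank(spend) − rank(units): 0, 0, 1, -1, 0; Σd² = 2
ρ = 1 − 6Σd² / [n(n²−1)] = 1 − 6×2 / (5×24) = 1 − 12/120 ≈ 0.9000

0.9000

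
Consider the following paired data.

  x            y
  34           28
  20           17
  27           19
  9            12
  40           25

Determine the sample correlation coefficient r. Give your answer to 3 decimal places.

0.929

n = 5, Σx = 130, Σy = 101, Σx² = 3966, Σy² = 2203, Σxy = 2913
nΣxy − ΣxΣy = 14565 − 13130 = 1435
nΣx² − (Σx)² = 19830 − 16900 = 2930; nΣy² − (Σy)² = 11015 − 10201 = 814
r = 1435 / √(2930 × 814) = 1435 / 1544.3510 ≈ 0.929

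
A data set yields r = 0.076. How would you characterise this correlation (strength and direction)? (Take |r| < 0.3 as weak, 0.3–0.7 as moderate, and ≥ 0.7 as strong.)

r = 0.076 > 0 so the relationship is positive.
|r| = 0.076, which falls in the weak range.

weak positive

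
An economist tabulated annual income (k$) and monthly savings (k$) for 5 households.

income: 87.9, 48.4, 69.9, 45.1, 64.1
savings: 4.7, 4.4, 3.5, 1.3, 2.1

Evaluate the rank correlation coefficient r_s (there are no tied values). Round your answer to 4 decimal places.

0.7000

Rank income: 5, 2, 4, 1, 3
Rank savings: 5, 4, 3, 1, 2
d = rank(income) − rank(savings): 0, -2, 1, 0, 1; Σd² = 6
ρ = 1 − 6Σd² / [n(n²−1)] = 1 − 6×6 / (5×24) = 1 − 36/120 ≈ 0.7000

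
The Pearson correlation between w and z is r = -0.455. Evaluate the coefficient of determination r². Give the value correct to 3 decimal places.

0.207

r² = (-0.455)² = 0.207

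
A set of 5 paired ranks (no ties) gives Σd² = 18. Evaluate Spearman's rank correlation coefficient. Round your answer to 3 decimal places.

0.100

ρ = 1 − 6Σd² / [n(n²−1)] = 1 − 6×18 / (5×24)
  = 1 − 108/120 = 1 − 0.9000 ≈ 0.100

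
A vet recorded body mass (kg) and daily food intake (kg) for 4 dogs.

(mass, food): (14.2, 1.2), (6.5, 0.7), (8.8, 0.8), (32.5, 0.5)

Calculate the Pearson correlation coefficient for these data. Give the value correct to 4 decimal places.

-0.4535

n = 4, Σx = 62, Σy = 3.2, Σx² = 1377.58, Σy² = 2.82, Σxy = 44.88
nΣxy − ΣxΣy = 179.52 − 198.4 = -18.88
nΣx² − (Σx)² = 5510.32 − 3844 = 1666.32; nΣy² − (Σy)² = 11.28 − 10.24 = 1.04
r = -18.88 / √(1666.32 × 1.04) = -18.88 / 41.6290 ≈ -0.4535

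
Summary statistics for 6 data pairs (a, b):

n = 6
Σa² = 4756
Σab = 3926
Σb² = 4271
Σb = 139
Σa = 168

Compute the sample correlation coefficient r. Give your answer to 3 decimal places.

r = (nΣab − ΣaΣb) / √[(nΣa² − (Σa)²)(nΣb² − (Σb)²)]
Numerator: 6×3926 − 168×139 = 204
Denominator: √[(28536 − 28224)(25626 − 19321)] = √[312 × 6305] = 1402.5548
r = 204 / 1402.5548 ≈ 0.145

0.145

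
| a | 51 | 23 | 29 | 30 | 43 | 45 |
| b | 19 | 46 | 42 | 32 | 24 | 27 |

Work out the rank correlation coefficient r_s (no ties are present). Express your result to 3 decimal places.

-0.943

Rank a: 6, 1, 2, 3, 4, 5
Rank b: 1, 6, 5, 4, 2, 3
d = rank(a) − rank(b): 5, -5, -3, -1, 2, 2; Σd² = 68
ρ = 1 − 6Σd² / [n(n²−1)] = 1 − 6×68 / (6×35) = 1 − 408/210 ≈ -0.943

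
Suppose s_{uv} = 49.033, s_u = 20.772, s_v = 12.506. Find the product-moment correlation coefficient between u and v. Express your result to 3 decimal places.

r = Cov(u,v) / (s_u · s_v) = 49.033 / (20.772 × 12.506)
  = 49.033 / 259.7746 ≈ 0.189

0.189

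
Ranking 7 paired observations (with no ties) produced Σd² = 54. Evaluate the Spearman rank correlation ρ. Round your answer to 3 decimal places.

0.036

ρ = 1 − 6Σd² / [n(n²−1)] = 1 − 6×54 / (7×48)
  = 1 − 324/336 = 1 − 0.9643 ≈ 0.036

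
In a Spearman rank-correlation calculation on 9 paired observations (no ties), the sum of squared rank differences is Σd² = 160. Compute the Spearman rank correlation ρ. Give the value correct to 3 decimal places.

-0.333

ρ = 1 − 6Σd² / [n(n²−1)] = 1 − 6×160 / (9×80)
  = 1 − 960/720 = 1 − 1.3333 ≈ -0.333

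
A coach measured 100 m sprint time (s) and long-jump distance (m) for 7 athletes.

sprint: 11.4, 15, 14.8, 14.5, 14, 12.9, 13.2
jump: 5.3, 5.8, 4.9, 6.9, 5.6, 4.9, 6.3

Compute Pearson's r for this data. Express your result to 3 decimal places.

n = 7, Σx = 95.8, Σy = 39.7, Σx² = 1320.9, Σy² = 228.41, Σxy = 544.76
nΣxy − ΣxΣy = 3813.32 − 3803.26 = 10.06
nΣx² − (Σx)² = 9246.3 − 9177.64 = 68.66; nΣy² − (Σy)² = 1598.87 − 1576.09 = 22.78
r = 10.06 / √(68.66 × 22.78) = 10.06 / 39.5484 ≈ 0.254

0.254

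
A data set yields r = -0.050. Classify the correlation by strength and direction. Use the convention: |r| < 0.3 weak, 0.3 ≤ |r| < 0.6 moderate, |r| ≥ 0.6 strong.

r = -0.050 < 0 so the relationship is negative.
|r| = 0.050, which falls in the weak range.

weak negative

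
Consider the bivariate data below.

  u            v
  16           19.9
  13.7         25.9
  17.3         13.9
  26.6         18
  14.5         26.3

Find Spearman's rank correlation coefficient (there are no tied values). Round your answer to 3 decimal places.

-0.800

Rank u: 3, 1, 4, 5, 2
Rank v: 3, 4, 1, 2, 5
d = rank(u) − rank(v): 0, -3, 3, 3, -3; Σd² = 36
ρ = 1 − 6Σd² / [n(n²−1)] = 1 − 6×36 / (5×24) = 1 − 216/120 ≈ -0.800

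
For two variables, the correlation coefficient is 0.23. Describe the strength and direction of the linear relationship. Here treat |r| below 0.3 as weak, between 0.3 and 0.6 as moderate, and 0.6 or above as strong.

weak positive

r = 0.23 > 0 so the relationship is positive.
|r| = 0.23, which falls in the weak range.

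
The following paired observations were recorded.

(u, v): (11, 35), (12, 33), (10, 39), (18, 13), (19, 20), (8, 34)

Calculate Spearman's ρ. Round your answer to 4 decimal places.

Rank u: 3, 4, 2, 5, 6, 1
Rank v: 5, 3, 6, 1, 2, 4
d = rank(u) − rank(v): -2, 1, -4, 4, 4, -3; Σd² = 62
ρ = 1 − 6Σd² / [n(n²−1)] = 1 − 6×62 / (6×35) = 1 − 372/210 ≈ -0.7714

-0.7714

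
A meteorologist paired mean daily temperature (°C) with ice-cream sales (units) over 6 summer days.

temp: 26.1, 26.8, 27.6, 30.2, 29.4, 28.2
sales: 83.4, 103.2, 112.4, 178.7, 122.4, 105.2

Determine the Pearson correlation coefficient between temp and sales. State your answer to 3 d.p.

0.882

n = 6, Σx = 168.3, Σy = 705.3, Σx² = 4732.85, Σy² = 88222.05, Σxy = 20006.68
nΣxy − ΣxΣy = 120040.08 − 118701.99 = 1338.09
nΣx² − (Σx)² = 28397.1 − 28324.89 = 72.21; nΣy² − (Σy)² = 529332.3 − 497448.09 = 31884.21
r = 1338.09 / √(72.21 × 31884.21) = 1338.09 / 1517.3526 ≈ 0.882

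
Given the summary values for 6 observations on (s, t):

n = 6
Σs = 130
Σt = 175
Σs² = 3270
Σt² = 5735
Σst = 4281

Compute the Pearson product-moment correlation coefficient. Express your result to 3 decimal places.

0.915

r = (nΣst − ΣsΣt) / √[(nΣs² − (Σs)²)(nΣt² − (Σt)²)]
Numerator: 6×4281 − 130×175 = 2936
Denominator: √[(19620 − 16900)(34410 − 30625)] = √[2720 × 3785] = 3208.6134
r = 2936 / 3208.6134 ≈ 0.915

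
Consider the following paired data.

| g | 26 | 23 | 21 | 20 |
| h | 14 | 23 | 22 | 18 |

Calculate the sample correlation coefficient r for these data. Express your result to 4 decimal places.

-0.5361

n = 4, Σg = 90, Σh = 77, Σg² = 2046, Σh² = 1533, Σgh = 1715
nΣgh − ΣgΣh = 6860 − 6930 = -70
nΣg² − (Σg)² = 8184 − 8100 = 84; nΣh² − (Σh)² = 6132 − 5929 = 203
r = -70 / √(84 × 203) = -70 / 130.5833 ≈ -0.5361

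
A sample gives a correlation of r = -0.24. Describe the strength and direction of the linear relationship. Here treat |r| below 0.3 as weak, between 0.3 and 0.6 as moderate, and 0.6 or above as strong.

weak negative

r = -0.24 < 0 so the relationship is negative.
|r| = 0.24, which falls in the weak range.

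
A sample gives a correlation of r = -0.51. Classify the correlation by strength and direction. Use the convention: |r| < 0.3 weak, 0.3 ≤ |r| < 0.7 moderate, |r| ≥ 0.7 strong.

r = -0.51 < 0 so the relationship is negative.
|r| = 0.51, which falls in the moderate range.

moderate negative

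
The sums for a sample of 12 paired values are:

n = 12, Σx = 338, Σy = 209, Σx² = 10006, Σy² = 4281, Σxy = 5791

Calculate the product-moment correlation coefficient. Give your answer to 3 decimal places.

r = (nΣxy − ΣxΣy) / √[(nΣx² − (Σx)²)(nΣy² − (Σy)²)]
Numerator: 12×5791 − 338×209 = -1150
Denominator: √[(120072 − 114244)(51372 − 43681)] = √[5828 × 7691] = 6695.0092
r = -1150 / 6695.0092 ≈ -0.172

-0.172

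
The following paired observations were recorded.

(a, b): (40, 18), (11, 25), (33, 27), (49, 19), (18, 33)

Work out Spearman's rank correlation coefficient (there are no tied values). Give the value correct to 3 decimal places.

-0.600

Rank a: 4, 1, 3, 5, 2
Rank b: 1, 3, 4, 2, 5
d = rank(a) − rank(b): 3, -2, -1, 3, -3; Σd² = 32
ρ = 1 − 6Σd² / [n(n²−1)] = 1 − 6×32 / (5×24) = 1 − 192/120 ≈ -0.600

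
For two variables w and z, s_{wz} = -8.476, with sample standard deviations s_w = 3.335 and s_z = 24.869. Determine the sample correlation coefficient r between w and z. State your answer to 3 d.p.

-0.102

r = Cov(w,z) / (s_w · s_z) = -8.476 / (3.335 × 24.869)
  = -8.476 / 82.9381 ≈ -0.102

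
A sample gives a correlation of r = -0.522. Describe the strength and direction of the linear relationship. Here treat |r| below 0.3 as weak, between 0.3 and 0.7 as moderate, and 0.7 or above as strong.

r = -0.522 < 0 so the relationship is negative.
|r| = 0.522, which falls in the moderate range.

moderate negative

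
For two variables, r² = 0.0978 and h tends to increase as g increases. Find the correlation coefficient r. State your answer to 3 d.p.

0.313

|r| = √0.0978 = 0.313
The association is positive, so r = 0.313.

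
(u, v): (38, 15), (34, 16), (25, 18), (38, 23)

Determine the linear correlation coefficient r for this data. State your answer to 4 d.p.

n = 4, Σu = 135, Σv = 72, Σu² = 4669, Σv² = 1334, Σuv = 2438
nΣuv − ΣuΣv = 9752 − 9720 = 32
nΣu² − (Σu)² = 18676 − 18225 = 451; nΣv² − (Σv)² = 5336 − 5184 = 152
r = 32 / √(451 × 152) = 32 / 261.8244 ≈ 0.1222

0.1222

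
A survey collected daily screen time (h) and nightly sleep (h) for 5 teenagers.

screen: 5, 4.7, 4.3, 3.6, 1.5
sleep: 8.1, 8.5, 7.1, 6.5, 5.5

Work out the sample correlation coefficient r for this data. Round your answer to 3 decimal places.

0.923

n = 5, Σx = 19.1, Σy = 35.7, Σx² = 80.79, Σy² = 260.77, Σxy = 142.63
nΣxy − ΣxΣy = 713.15 − 681.87 = 31.28
nΣx² − (Σx)² = 403.95 − 364.81 = 39.14; nΣy² − (Σy)² = 1303.85 − 1274.49 = 29.36
r = 31.28 / √(39.14 × 29.36) = 31.28 / 33.8991 ≈ 0.923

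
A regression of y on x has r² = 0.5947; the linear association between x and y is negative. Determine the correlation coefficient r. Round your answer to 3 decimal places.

-0.771

|r| = √0.5947 = 0.771
The association is negative, so r = −0.771.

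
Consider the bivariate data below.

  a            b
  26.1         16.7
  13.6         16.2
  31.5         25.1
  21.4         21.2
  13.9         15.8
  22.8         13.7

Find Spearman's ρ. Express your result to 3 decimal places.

0.486

Rank a: 5, 1, 6, 3, 2, 4
Rank b: 4, 3, 6, 5, 2, 1
d = rank(a) − rank(b): 1, -2, 0, -2, 0, 3; Σd² = 18
ρ = 1 − 6Σd² / [n(n²−1)] = 1 − 6×18 / (6×35) = 1 − 108/210 ≈ 0.486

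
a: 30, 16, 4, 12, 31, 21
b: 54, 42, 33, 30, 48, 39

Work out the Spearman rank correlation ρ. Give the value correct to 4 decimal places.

0.8286

Rank a: 5, 3, 1, 2, 6, 4
Rank b: 6, 4, 2, 1, 5, 3
d = rank(a) − rank(b): -1, -1, -1, 1, 1, 1; Σd² = 6
ρ = 1 − 6Σd² / [n(n²−1)] = 1 − 6×6 / (6×35) = 1 − 36/210 ≈ 0.8286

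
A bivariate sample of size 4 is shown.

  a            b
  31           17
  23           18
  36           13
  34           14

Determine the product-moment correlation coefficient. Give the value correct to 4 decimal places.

-0.9065

n = 4, Σa = 124, Σb = 62, Σa² = 3942, Σb² = 978, Σab = 1885
nΣab − ΣaΣb = 7540 − 7688 = -148
nΣa² − (Σa)² = 15768 − 15376 = 392; nΣb² − (Σb)² = 3912 − 3844 = 68
r = -148 / √(392 × 68) = -148 / 163.2667 ≈ -0.9065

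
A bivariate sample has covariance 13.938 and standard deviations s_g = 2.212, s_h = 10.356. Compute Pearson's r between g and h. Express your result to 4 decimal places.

r = Cov(g,h) / (s_g · s_h) = 13.938 / (2.212 × 10.356)
  = 13.938 / 22.9075 ≈ 0.6084

0.6084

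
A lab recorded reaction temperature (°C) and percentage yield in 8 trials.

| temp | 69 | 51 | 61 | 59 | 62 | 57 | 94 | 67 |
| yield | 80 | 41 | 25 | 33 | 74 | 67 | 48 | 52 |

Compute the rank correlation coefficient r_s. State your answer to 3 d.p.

Rank temp: 7, 1, 4, 3, 5, 2, 8, 6
Rank yield: 8, 3, 1, 2, 7, 6, 4, 5
d = rank(temp) − rank(yield): -1, -2, 3, 1, -2, -4, 4, 1; Σd² = 52
ρ = 1 − 6Σd² / [n(n²−1)] = 1 − 6×52 / (8×63) = 1 − 312/504 ≈ 0.381

0.381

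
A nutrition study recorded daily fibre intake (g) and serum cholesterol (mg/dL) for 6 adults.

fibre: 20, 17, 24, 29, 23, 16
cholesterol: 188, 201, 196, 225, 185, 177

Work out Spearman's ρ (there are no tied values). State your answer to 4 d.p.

0.6000

Rank fibre: 3, 2, 5, 6, 4, 1
Rank cholesterol: 3, 5, 4, 6, 2, 1
d = rank(fibre) − rank(cholesterol): 0, -3, 1, 0, 2, 0; Σd² = 14
ρ = 1 − 6Σd² / [n(n²−1)] = 1 − 6×14 / (6×35) = 1 − 84/210 ≈ 0.6000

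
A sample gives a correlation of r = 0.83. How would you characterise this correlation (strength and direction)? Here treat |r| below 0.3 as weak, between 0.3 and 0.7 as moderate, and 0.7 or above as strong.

r = 0.83 > 0 so the relationship is positive.
|r| = 0.83, which falls in the strong range.

strong positive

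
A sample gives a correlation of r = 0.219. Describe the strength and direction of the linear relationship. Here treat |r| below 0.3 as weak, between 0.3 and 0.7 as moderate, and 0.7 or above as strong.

weak positive

r = 0.219 > 0 so the relationship is positive.
|r| = 0.219, which falls in the weak range.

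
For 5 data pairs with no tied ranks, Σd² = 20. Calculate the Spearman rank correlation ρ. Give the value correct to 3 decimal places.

ρ = 1 − 6Σd² / [n(n²−1)] = 1 − 6×20 / (5×24)
  = 1 − 120/120 = 1 − 1.0000 ≈ 0.000

0.000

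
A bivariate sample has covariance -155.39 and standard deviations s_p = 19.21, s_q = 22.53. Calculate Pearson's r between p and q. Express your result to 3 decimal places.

-0.359

r = Cov(p,q) / (s_p · s_q) = -155.39 / (19.21 × 22.53)
  = -155.39 / 432.8013 ≈ -0.359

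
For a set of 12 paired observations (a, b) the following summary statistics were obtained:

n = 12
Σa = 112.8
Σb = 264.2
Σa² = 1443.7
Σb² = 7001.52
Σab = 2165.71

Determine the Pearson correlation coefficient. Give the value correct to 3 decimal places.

r = (nΣab − ΣaΣb) / √[(nΣa² − (Σa)²)(nΣb² − (Σb)²)]
Numerator: 12×2165.71 − 112.8×264.2 = -3813.24
Denominator: √[(17324.4 − 12723.84)(84018.24 − 69801.64)] = √[4600.56 × 14216.6] = 8087.2938
r = -3813.24 / 8087.2938 ≈ -0.472

-0.472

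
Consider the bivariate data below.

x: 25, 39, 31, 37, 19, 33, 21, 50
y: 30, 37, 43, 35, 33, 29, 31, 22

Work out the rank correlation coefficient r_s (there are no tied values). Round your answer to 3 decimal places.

Rank x: 3, 7, 4, 6, 1, 5, 2, 8
Rank y: 3, 7, 8, 6, 5, 2, 4, 1
d = rank(x) − rank(y): 0, 0, -4, 0, -4, 3, -2, 7; Σd² = 94
ρ = 1 − 6Σd² / [n(n²−1)] = 1 − 6×94 / (8×63) = 1 − 564/504 ≈ -0.119

-0.119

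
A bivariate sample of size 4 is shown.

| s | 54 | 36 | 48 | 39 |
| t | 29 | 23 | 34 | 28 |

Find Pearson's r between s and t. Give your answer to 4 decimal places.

0.6577

n = 4, Σs = 177, Σt = 114, Σs² = 8037, Σt² = 3310, Σst = 5118
nΣst − ΣsΣt = 20472 − 20178 = 294
nΣs² − (Σs)² = 32148 − 31329 = 819; nΣt² − (Σt)² = 13240 − 12996 = 244
r = 294 / √(819 × 244) = 294 / 447.0302 ≈ 0.6577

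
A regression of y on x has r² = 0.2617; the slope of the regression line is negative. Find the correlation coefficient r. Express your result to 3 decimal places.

-0.512

|r| = √0.2617 = 0.512
The association is negative, so r = −0.512.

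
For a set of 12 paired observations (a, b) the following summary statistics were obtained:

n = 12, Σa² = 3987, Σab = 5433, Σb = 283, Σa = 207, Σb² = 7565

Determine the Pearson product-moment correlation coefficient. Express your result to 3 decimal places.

r = (nΣab − ΣaΣb) / √[(nΣa² − (Σa)²)(nΣb² − (Σb)²)]
Numerator: 12×5433 − 207×283 = 6615
Denominator: √[(47844 − 42849)(90780 − 80089)] = √[4995 × 10691] = 7307.6361
r = 6615 / 7307.6361 ≈ 0.905

0.905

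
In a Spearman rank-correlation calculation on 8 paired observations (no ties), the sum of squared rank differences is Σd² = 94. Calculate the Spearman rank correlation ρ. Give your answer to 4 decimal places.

-0.1190

ρ = 1 − 6Σd² / [n(n²−1)] = 1 − 6×94 / (8×63)
  = 1 − 564/504 = 1 − 1.11905 ≈ -0.1190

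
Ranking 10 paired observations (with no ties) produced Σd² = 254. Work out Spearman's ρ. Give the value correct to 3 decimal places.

ρ = 1 − 6Σd² / [n(n²−1)] = 1 − 6×254 / (10×99)
  = 1 − 1524/990 = 1 − 1.5394 ≈ -0.539

-0.539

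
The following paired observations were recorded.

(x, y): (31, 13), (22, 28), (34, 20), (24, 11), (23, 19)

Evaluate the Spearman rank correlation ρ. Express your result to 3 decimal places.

-0.300

Rank x: 4, 1, 5, 3, 2
Rank y: 2, 5, 4, 1, 3
d = rank(x) − rank(y): 2, -4, 1, 2, -1; Σd² = 26
ρ = 1 − 6Σd² / [n(n²−1)] = 1 − 6×26 / (5×24) = 1 − 156/120 ≈ -0.300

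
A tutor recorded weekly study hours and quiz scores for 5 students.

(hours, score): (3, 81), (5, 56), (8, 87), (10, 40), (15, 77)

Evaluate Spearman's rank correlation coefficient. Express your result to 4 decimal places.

-0.3000

Rank hours: 1, 2, 3, 4, 5
Rank score: 4, 2, 5, 1, 3
d = rank(hours) − rank(score): -3, 0, -2, 3, 2; Σd² = 26
ρ = 1 − 6Σd² / [n(n²−1)] = 1 − 6×26 / (5×24) = 1 − 156/120 ≈ -0.3000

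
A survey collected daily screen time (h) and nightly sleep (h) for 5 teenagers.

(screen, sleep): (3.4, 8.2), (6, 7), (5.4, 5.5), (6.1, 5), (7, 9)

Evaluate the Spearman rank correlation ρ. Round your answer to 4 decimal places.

0.1000

Rank screen: 1, 3, 2, 4, 5
Rank sleep: 4, 3, 2, 1, 5
d = rank(screen) − rank(sleep): -3, 0, 0, 3, 0; Σd² = 18
ρ = 1 − 6Σd² / [n(n²−1)] = 1 − 6×18 / (5×24) = 1 − 108/120 ≈ 0.1000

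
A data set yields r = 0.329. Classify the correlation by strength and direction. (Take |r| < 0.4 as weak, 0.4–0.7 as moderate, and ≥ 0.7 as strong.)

weak positive

r = 0.329 > 0 so the relationship is positive.
|r| = 0.329, which falls in the weak range.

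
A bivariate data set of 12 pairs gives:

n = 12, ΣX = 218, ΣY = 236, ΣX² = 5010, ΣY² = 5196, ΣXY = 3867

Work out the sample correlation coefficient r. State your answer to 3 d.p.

-0.551

r = (nΣXY − ΣXΣY) / √[(nΣX² − (ΣX)²)(nΣY² − (ΣY)²)]
Numerator: 12×3867 − 218×236 = -5044
Denominator: √[(60120 − 47524)(62352 − 55696)] = √[12596 × 6656] = 9156.3626
r = -5044 / 9156.3626 ≈ -0.551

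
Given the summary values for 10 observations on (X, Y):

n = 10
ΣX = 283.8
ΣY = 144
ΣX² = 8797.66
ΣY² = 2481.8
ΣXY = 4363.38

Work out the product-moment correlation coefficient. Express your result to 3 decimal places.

r = (nΣXY − ΣXΣY) / √[(nΣX² − (ΣX)²)(nΣY² − (ΣY)²)]
Numerator: 10×4363.38 − 283.8×144 = 2766.6
Denominator: √[(87976.6 − 80542.44)(24818 − 20736)] = √[7434.16 × 4082] = 5508.7422
r = 2766.6 / 5508.7422 ≈ 0.502

0.502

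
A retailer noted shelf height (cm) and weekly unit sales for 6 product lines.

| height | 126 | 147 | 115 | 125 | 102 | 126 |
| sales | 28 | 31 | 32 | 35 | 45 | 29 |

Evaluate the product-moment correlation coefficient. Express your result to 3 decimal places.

-0.685

n = 6, Σx = 741, Σy = 200, Σx² = 92615, Σy² = 6860, Σxy = 24384
nΣxy − ΣxΣy = 146304 − 148200 = -1896
nΣx² − (Σx)² = 555690 − 549081 = 6609; nΣy² − (Σy)² = 41160 − 40000 = 1160
r = -1896 / √(6609 × 1160) = -1896 / 2768.8337 ≈ -0.685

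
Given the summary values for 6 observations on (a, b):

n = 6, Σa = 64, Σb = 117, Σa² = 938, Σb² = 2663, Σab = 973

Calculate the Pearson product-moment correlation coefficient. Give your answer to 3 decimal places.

-0.881

r = (nΣab − ΣaΣb) / √[(nΣa² − (Σa)²)(nΣb² − (Σb)²)]
Numerator: 6×973 − 64×117 = -1650
Denominator: √[(5628 − 4096)(15978 − 13689)] = √[1532 × 2289] = 1872.6313
r = -1650 / 1872.6313 ≈ -0.881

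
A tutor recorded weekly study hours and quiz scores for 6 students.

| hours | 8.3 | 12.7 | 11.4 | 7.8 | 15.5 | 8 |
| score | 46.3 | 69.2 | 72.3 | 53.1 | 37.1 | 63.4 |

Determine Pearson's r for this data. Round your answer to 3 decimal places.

n = 6, Σx = 63.7, Σy = 341.4, Σx² = 725.23, Σy² = 20375.2, Σxy = 3583.78
nΣxy − ΣxΣy = 21502.68 − 21747.18 = -244.5
nΣx² − (Σx)² = 4351.38 − 4057.69 = 293.69; nΣy² − (Σy)² = 122251.2 − 116553.96 = 5697.24
r = -244.5 / √(293.69 × 5697.24) = -244.5 / 1293.5310 ≈ -0.189

-0.189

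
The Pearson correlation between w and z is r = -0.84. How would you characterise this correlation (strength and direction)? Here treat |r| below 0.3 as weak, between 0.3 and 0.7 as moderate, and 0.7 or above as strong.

strong negative

r = -0.84 < 0 so the relationship is negative.
|r| = 0.84, which falls in the strong range.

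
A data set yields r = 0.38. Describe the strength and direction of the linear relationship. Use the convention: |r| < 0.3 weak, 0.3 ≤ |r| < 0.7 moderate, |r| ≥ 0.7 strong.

r = 0.38 > 0 so the relationship is positive.
|r| = 0.38, which falls in the moderate range.

moderate positive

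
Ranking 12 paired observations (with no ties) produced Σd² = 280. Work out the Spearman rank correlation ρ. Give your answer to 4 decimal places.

ρ = 1 − 6Σd² / [n(n²−1)] = 1 − 6×280 / (12×143)
  = 1 − 1680/1716 = 1 − 0.97902 ≈ 0.0210

0.0210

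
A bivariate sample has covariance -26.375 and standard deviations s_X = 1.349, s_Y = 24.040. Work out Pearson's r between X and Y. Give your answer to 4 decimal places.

r = Cov(X,Y) / (s_X · s_Y) = -26.375 / (1.349 × 24.040)
  = -26.375 / 32.4300 ≈ -0.8133

-0.8133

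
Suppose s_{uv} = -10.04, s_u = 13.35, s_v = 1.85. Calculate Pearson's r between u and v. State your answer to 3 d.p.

-0.407

r = Cov(u,v) / (s_u · s_v) = -10.04 / (13.35 × 1.85)
  = -10.04 / 24.6975 ≈ -0.407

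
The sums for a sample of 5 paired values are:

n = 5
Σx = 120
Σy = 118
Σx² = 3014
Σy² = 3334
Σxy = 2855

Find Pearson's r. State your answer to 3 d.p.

r = (nΣxy − ΣxΣy) / √[(nΣx² − (Σx)²)(nΣy² − (Σy)²)]
Numerator: 5×2855 − 120×118 = 115
Denominator: √[(15070 − 14400)(16670 − 13924)] = √[670 × 2746] = 1356.3996
r = 115 / 1356.3996 ≈ 0.085

0.085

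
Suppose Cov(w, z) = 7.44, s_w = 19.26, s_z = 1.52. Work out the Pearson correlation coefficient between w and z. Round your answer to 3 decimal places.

r = Cov(w,z) / (s_w · s_z) = 7.44 / (19.26 × 1.52)
  = 7.44 / 29.2752 ≈ 0.254

0.254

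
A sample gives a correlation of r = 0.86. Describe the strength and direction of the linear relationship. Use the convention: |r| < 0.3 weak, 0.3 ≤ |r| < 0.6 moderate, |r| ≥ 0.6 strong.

strong positive

r = 0.86 > 0 so the relationship is positive.
|r| = 0.86, which falls in the strong range.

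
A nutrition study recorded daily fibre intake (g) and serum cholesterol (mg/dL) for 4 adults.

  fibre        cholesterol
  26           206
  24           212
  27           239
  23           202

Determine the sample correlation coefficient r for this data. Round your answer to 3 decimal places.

n = 4, Σx = 100, Σy = 859, Σx² = 2510, Σy² = 185305, Σxy = 21543
nΣxy − ΣxΣy = 86172 − 85900 = 272
nΣx² − (Σx)² = 10040 − 10000 = 40; nΣy² − (Σy)² = 741220 − 737881 = 3339
r = 272 / √(40 × 3339) = 272 / 365.4586 ≈ 0.744

0.744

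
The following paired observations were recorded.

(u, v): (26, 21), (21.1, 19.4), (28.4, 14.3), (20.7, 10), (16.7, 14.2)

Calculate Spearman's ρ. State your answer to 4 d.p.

Rank u: 4, 3, 5, 2, 1
Rank v: 5, 4, 3, 1, 2
d = rank(u) − rank(v): -1, -1, 2, 1, -1; Σd² = 8
ρ = 1 − 6Σd² / [n(n²−1)] = 1 − 6×8 / (5×24) = 1 − 48/120 ≈ 0.6000

0.6000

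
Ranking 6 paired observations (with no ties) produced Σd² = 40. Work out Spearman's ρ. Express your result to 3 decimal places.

ρ = 1 − 6Σd² / [n(n²−1)] = 1 − 6×40 / (6×35)
  = 1 − 240/210 = 1 − 1.1429 ≈ -0.143

-0.143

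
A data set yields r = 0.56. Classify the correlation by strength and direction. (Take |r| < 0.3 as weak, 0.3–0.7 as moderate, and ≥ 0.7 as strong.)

moderate positive

r = 0.56 > 0 so the relationship is positive.
|r| = 0.56, which falls in the moderate range.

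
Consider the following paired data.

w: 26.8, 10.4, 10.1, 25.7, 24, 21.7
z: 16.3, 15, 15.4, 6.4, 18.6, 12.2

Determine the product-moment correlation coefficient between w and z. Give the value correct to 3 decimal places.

n = 6, Σw = 118.7, Σz = 83.9, Σw² = 2635.79, Σz² = 1263.61, Σwz = 1624
nΣwz − ΣwΣz = 9744 − 9958.93 = -214.93
nΣw² − (Σw)² = 15814.74 − 14089.69 = 1725.05; nΣz² − (Σz)² = 7581.66 − 7039.21 = 542.45
r = -214.93 / √(1725.05 × 542.45) = -214.93 / 967.3435 ≈ -0.222

-0.222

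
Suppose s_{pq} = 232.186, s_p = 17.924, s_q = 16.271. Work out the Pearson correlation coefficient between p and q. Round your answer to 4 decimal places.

r = Cov(p,q) / (s_p · s_q) = 232.186 / (17.924 × 16.271)
  = 232.186 / 291.6414 ≈ 0.7961

0.7961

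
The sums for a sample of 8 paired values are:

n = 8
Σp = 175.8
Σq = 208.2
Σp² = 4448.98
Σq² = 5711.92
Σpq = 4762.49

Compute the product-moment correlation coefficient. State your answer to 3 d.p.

0.452

r = (nΣpq − ΣpΣq) / √[(nΣp² − (Σp)²)(nΣq² − (Σq)²)]
Numerator: 8×4762.49 − 175.8×208.2 = 1498.36
Denominator: √[(35591.84 − 30905.64)(45695.36 − 43347.24)] = √[4686.2 × 2348.12] = 3317.1916
r = 1498.36 / 3317.1916 ≈ 0.452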